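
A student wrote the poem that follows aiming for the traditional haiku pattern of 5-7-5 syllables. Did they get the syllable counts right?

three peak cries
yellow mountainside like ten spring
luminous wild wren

No

Line 1: three (1), peak (1), cries (1) → 3 (expected 5)
Line 2: yellow (2), mountainside (3), like (1), ten (1), spring (1) → 8 (expected 7)
Line 3: luminous (3), wild (1), wren (1) → 5 ✓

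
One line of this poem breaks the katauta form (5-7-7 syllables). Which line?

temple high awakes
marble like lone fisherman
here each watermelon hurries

Line 1: "temple high awakes": 2+1+2 = 5 ✓
Line 2: "marble like lone fisherman": 2+1+1+3 = 7 ✓
Line 3: "here each watermelon hurries": 1+1+4+2 = 8 (expected 7)

Line 3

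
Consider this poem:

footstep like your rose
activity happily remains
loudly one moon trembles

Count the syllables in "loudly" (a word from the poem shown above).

2

"loudly" has 2 syllables.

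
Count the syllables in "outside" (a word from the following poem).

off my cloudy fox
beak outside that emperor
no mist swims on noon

2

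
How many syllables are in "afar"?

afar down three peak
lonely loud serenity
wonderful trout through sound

2

"afar" has 2 syllables.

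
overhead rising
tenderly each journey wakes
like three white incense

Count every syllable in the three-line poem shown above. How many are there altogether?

Line 1: overhead (3), rising (2) → 5
Line 2: tenderly (3), each (1), journey (2), wakes (1) → 7
Line 3: like (1), three (1), white (1), incense (2) → 5
Total: 5 + 7 + 5 = 17

17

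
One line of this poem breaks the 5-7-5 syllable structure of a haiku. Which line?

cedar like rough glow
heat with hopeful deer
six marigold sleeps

Line 1: cedar(2) + like(1) + rough(1) + glow(1) = 5 ✓
Line 2: heat(1) + with(1) + hopeful(2) + deer(1) = 5 (expected 7)
Line 3: six(1) + marigold(3) + sleeps(1) = 5 ✓

Line 2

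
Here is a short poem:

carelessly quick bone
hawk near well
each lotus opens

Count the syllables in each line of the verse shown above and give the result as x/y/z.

5/3/5

Line 1: "carelessly quick bone": 3+1+1 = 5
Line 2: "hawk near well": 1+1+1 = 3
Line 3: "each lotus opens": 1+2+2 = 5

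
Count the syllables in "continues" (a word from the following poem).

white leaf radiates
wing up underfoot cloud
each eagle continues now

3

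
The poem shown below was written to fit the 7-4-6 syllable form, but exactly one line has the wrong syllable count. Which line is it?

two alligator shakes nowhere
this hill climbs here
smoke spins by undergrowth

Line 1: two(1) + alligator(4) + shakes(1) + nowhere(2) = 8 (expected 7)
Line 2: this(1) + hill(1) + climbs(1) + here(1) = 4 ✓
Line 3: smoke(1) + spins(1) + by(1) + undergrowth(3) = 6 ✓

The first line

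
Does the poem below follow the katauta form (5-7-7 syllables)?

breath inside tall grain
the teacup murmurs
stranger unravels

No

Line 1: breath (1), inside (2), tall (1), grain (1) → 5 ✓
Line 2: the (1), teacup (2), murmurs (2) → 5 (expected 7)
Line 3: stranger (2), unravels (3) → 5 (expected 7)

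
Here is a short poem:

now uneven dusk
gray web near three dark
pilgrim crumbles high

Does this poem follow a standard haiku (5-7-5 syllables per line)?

No

Line 1: now(1) + uneven(3) + dusk(1) = 5 ✓
Line 2: gray(1) + web(1) + near(1) + three(1) + dark(1) = 5 (expected 7)
Line 3: pilgrim(2) + crumbles(2) + high(1) = 5 ✓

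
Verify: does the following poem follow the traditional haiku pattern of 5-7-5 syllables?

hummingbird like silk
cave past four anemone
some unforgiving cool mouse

Line 1: hummingbird(3) + like(1) + silk(1) = 5 ✓
Line 2: cave(1) + past(1) + four(1) + anemone(4) = 7 ✓
Line 3: some(1) + unforgiving(4) + cool(1) + mouse(1) = 7 (expected 5)

No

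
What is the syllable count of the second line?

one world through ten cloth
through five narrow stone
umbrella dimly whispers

5

The second line: "through five narrow stone": 1+1+2+1 = 5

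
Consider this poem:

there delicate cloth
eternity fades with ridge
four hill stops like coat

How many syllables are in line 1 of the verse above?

Line 1: there(1) + delicate(3) + cloth(1) = 5

5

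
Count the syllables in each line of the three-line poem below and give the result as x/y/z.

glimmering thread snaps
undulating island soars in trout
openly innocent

5/9/6

Line 1: glimmering(3) + thread(1) + snaps(1) = 5
Line 2: undulating(4) + island(2) + soars(1) + in(1) + trout(1) = 9
Line 3: openly(3) + innocent(3) = 6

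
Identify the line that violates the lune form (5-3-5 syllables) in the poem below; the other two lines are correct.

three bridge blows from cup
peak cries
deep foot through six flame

Line 2

Line 1: three (1), bridge (1), blows (1), from (1), cup (1) → 5 ✓
Line 2: peak (1), cries (1) → 2 (expected 3)
Line 3: deep (1), foot (1), through (1), six (1), flame (1) → 5 ✓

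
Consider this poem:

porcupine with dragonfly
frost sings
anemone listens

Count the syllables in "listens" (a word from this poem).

2

"listens" has 2 syllables.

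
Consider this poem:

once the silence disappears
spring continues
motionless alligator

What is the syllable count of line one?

Line one: once (1), the (1), silence (2), disappears (3) → 7

7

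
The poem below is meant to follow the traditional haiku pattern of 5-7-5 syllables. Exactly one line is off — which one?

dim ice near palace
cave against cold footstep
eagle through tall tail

Line 1: dim(1) + ice(1) + near(1) + palace(2) = 5 ✓
Line 2: cave(1) + against(2) + cold(1) + footstep(2) = 6 (expected 7)
Line 3: eagle(2) + through(1) + tall(1) + tail(1) = 5 ✓

Line 2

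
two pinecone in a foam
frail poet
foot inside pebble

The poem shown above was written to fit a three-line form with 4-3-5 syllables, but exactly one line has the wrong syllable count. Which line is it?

Line 1: "two pinecone in a foam": 1+2+1+1+1 = 6 (expected 4)
Line 2: "frail poet": 1+2 = 3 ✓
Line 3: "foot inside pebble": 1+2+2 = 5 ✓

Line 1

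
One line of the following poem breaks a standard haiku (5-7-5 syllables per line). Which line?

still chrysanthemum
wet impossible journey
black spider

Line 3

Line 1: "still chrysanthemum": 1+4 = 5 ✓
Line 2: "wet impossible journey": 1+4+2 = 7 ✓
Line 3: "black spider": 1+2 = 3 (expected 5)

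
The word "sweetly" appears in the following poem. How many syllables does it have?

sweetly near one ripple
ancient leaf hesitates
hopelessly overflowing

"sweetly" has 2 syllables.

2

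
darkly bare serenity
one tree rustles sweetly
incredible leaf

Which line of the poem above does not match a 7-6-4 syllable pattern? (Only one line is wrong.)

Line 1: darkly(2) + bare(1) + serenity(4) = 7 ✓
Line 2: one(1) + tree(1) + rustles(2) + sweetly(2) = 6 ✓
Line 3: incredible(4) + leaf(1) = 5 (expected 4)

Line 3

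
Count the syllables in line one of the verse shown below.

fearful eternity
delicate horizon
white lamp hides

6

Line one: "fearful eternity": 2+4 = 6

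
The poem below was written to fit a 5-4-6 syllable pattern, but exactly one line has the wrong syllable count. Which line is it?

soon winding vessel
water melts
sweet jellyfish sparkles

The second line

Line 1: "soon winding vessel": 1+2+2 = 5 ✓
Line 2: "water melts": 2+1 = 3 (expected 4)
Line 3: "sweet jellyfish sparkles": 1+3+2 = 6 ✓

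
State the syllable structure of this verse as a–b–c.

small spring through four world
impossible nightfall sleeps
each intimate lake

5–7–5

Line 1: "small spring through four world": 1+1+1+1+1 = 5
Line 2: "impossible nightfall sleeps": 4+2+1 = 7
Line 3: "each intimate lake": 1+3+1 = 5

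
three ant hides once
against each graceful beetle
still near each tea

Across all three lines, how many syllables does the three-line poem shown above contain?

15

Line 1: "three ant hides once": 1+1+1+1 = 4
Line 2: "against each graceful beetle": 2+1+2+2 = 7
Line 3: "still near each tea": 1+1+1+1 = 4
Total: 4 + 7 + 4 = 15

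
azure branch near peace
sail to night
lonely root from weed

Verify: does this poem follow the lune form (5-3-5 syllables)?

Yes

Line 1: "azure branch near peace": 2+1+1+1 = 5 ✓
Line 2: "sail to night": 1+1+1 = 3 ✓
Line 3: "lonely root from weed": 2+1+1+1 = 5 ✓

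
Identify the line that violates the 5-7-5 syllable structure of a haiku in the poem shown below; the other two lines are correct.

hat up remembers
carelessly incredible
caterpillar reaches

Line 1: hat (1), up (1), remembers (3) → 5 ✓
Line 2: carelessly (3), incredible (4) → 7 ✓
Line 3: caterpillar (4), reaches (2) → 6 (expected 5)

Line 3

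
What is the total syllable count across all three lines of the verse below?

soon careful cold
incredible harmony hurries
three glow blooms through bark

Line 1: "soon careful cold": 1+2+1 = 4
Line 2: "incredible harmony hurries": 4+3+2 = 9
Line 3: "three glow blooms through bark": 1+1+1+1+1 = 5
Total: 4 + 9 + 5 = 18

18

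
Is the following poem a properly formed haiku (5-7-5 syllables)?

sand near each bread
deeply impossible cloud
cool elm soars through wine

No

Line 1: sand(1) + near(1) + each(1) + bread(1) = 4 (expected 5)
Line 2: deeply(2) + impossible(4) + cloud(1) = 7 ✓
Line 3: cool(1) + elm(1) + soars(1) + through(1) + wine(1) = 5 ✓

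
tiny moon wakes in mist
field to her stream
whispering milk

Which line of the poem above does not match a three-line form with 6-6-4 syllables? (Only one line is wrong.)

Line 1: tiny (2), moon (1), wakes (1), in (1), mist (1) → 6 ✓
Line 2: field (1), to (1), her (1), stream (1) → 4 (expected 6)
Line 3: whispering (3), milk (1) → 4 ✓

Line 2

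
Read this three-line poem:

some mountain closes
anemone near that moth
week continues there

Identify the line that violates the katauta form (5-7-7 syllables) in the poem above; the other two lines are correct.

The third line

Line 1: some(1) + mountain(2) + closes(2) = 5 ✓
Line 2: anemone(4) + near(1) + that(1) + moth(1) = 7 ✓
Line 3: week(1) + continues(3) + there(1) = 5 (expected 7)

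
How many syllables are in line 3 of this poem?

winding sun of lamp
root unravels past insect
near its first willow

Line 3: "near its first willow": 1+1+1+2 = 5

5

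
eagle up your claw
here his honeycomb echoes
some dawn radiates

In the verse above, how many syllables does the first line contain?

5

The first line: "eagle up your claw": 2+1+1+1 = 5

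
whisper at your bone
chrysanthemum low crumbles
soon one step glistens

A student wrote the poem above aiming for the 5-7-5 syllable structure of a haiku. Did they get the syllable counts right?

Line 1: whisper (2), at (1), your (1), bone (1) → 5 ✓
Line 2: chrysanthemum (4), low (1), crumbles (2) → 7 ✓
Line 3: soon (1), one (1), step (1), glistens (2) → 5 ✓

Yes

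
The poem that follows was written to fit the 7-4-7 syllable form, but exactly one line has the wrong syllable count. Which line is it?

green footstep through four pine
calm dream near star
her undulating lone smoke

Line 1

Line 1: green(1) + footstep(2) + through(1) + four(1) + pine(1) = 6 (expected 7)
Line 2: calm(1) + dream(1) + near(1) + star(1) = 4 ✓
Line 3: her(1) + undulating(4) + lone(1) + smoke(1) = 7 ✓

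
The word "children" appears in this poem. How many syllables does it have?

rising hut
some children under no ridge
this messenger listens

2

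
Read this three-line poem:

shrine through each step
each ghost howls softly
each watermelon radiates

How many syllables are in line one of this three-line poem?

Line one: "shrine through each step": 1+1+1+1 = 4

4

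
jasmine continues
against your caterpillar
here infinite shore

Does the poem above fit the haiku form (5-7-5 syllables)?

Line 1: "jasmine continues": 2+3 = 5 ✓
Line 2: "against your caterpillar": 2+1+4 = 7 ✓
Line 3: "here infinite shore": 1+3+1 = 5 ✓

Yes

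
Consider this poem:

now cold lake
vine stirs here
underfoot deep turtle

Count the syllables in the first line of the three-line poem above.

The first line: now(1) + cold(1) + lake(1) = 3

3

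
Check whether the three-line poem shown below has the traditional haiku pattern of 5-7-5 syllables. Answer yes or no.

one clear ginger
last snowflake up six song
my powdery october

No

Line 1: one (1), clear (1), ginger (2) → 4 (expected 5)
Line 2: last (1), snowflake (2), up (1), six (1), song (1) → 6 (expected 7)
Line 3: my (1), powdery (3), october (3) → 7 (expected 5)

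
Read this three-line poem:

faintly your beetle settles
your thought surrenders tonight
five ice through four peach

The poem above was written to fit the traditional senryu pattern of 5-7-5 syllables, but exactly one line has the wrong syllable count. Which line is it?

Line 1: faintly (2), your (1), beetle (2), settles (2) → 7 (expected 5)
Line 2: your (1), thought (1), surrenders (3), tonight (2) → 7 ✓
Line 3: five (1), ice (1), through (1), four (1), peach (1) → 5 ✓

Line 1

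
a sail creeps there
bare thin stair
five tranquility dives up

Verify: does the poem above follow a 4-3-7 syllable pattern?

Yes

Line 1: a(1) + sail(1) + creeps(1) + there(1) = 4 ✓
Line 2: bare(1) + thin(1) + stair(1) = 3 ✓
Line 3: five(1) + tranquility(4) + dives(1) + up(1) = 7 ✓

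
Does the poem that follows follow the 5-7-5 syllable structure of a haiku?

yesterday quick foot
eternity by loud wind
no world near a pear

Line 1: yesterday (3), quick (1), foot (1) → 5 ✓
Line 2: eternity (4), by (1), loud (1), wind (1) → 7 ✓
Line 3: no (1), world (1), near (1), a (1), pear (1) → 5 ✓

Yes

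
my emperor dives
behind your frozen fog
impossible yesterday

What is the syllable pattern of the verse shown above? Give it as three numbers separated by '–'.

Line 1: my(1) + emperor(3) + dives(1) = 5
Line 2: behind(2) + your(1) + frozen(2) + fog(1) = 6
Line 3: impossible(4) + yesterday(3) = 7

5–6–7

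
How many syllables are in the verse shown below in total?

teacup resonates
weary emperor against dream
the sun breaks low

Line 1: teacup(2) + resonates(3) = 5
Line 2: weary(2) + emperor(3) + against(2) + dream(1) = 8
Line 3: the(1) + sun(1) + breaks(1) + low(1) = 4
Total: 5 + 8 + 4 = 17

17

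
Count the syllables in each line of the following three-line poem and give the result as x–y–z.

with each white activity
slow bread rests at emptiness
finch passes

7–7–3

Line 1: with(1) + each(1) + white(1) + activity(4) = 7
Line 2: slow(1) + bread(1) + rests(1) + at(1) + emptiness(3) = 7
Line 3: finch(1) + passes(2) = 3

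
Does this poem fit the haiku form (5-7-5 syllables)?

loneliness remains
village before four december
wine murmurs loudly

No

Line 1: "loneliness remains": 3+2 = 5 ✓
Line 2: "village before four december": 2+2+1+3 = 8 (expected 7)
Line 3: "wine murmurs loudly": 1+2+2 = 5 ✓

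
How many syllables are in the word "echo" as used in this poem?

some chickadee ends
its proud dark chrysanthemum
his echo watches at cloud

"echo" has 2 syllables.

2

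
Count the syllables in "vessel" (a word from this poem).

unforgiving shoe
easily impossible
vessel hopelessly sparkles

"vessel" has 2 syllables.

2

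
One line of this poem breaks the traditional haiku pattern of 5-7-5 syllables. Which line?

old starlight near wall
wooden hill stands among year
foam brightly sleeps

Line 1: "old starlight near wall": 1+2+1+1 = 5 ✓
Line 2: "wooden hill stands among year": 2+1+1+2+1 = 7 ✓
Line 3: "foam brightly sleeps": 1+2+1 = 4 (expected 5)

The third line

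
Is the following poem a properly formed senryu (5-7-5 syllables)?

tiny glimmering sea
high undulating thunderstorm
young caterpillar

Line 1: tiny (2), glimmering (3), sea (1) → 6 (expected 5)
Line 2: high (1), undulating (4), thunderstorm (3) → 8 (expected 7)
Line 3: young (1), caterpillar (4) → 5 ✓

No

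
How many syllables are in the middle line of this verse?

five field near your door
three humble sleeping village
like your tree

The middle line: "three humble sleeping village": 1+2+2+2 = 7

7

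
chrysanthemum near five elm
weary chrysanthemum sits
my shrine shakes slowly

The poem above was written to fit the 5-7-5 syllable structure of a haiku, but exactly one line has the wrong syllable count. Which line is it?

Line 1

Line 1: "chrysanthemum near five elm": 4+1+1+1 = 7 (expected 5)
Line 2: "weary chrysanthemum sits": 2+4+1 = 7 ✓
Line 3: "my shrine shakes slowly": 1+1+1+2 = 5 ✓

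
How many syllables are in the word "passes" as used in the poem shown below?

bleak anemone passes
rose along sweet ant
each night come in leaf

2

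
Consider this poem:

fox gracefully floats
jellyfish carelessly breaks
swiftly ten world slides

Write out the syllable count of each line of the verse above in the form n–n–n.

Line 1: "fox gracefully floats": 1+3+1 = 5
Line 2: "jellyfish carelessly breaks": 3+3+1 = 7
Line 3: "swiftly ten world slides": 2+1+1+1 = 5

5–7–5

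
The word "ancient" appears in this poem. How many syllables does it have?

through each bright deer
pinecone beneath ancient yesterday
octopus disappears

"ancient" has 2 syllables.

2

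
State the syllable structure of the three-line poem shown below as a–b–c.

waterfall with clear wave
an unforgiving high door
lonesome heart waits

Line 1: waterfall (3), with (1), clear (1), wave (1) → 6
Line 2: an (1), unforgiving (4), high (1), door (1) → 7
Line 3: lonesome (2), heart (1), waits (1) → 4

6–7–4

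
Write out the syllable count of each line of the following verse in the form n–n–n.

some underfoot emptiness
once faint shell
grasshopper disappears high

7–3–7

Line 1: some (1), underfoot (3), emptiness (3) → 7
Line 2: once (1), faint (1), shell (1) → 3
Line 3: grasshopper (3), disappears (3), high (1) → 7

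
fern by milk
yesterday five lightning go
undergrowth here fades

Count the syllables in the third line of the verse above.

The third line: undergrowth (3), here (1), fades (1) → 5

5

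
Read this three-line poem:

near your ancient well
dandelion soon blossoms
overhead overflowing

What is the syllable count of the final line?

The final line: overhead(3) + overflowing(4) = 7

7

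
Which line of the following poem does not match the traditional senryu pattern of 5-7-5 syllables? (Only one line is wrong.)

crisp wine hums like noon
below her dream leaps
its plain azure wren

Line 1: crisp (1), wine (1), hums (1), like (1), noon (1) → 5 ✓
Line 2: below (2), her (1), dream (1), leaps (1) → 5 (expected 7)
Line 3: its (1), plain (1), azure (2), wren (1) → 5 ✓

The second line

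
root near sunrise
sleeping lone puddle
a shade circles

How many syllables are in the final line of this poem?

4

The final line: a(1) + shade(1) + circles(2) = 4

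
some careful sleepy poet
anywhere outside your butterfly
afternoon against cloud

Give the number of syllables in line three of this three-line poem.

6

Line three: "afternoon against cloud": 3+2+1 = 6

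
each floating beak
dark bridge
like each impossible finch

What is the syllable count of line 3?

Line 3: "like each impossible finch": 1+1+4+1 = 7

7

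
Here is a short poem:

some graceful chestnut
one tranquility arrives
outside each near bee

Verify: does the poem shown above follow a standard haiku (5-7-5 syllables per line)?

Yes

Line 1: some (1), graceful (2), chestnut (2) → 5 ✓
Line 2: one (1), tranquility (4), arrives (2) → 7 ✓
Line 3: outside (2), each (1), near (1), bee (1) → 5 ✓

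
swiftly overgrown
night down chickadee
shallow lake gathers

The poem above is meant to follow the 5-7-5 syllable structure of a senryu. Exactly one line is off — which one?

Line 2

Line 1: swiftly(2) + overgrown(3) = 5 ✓
Line 2: night(1) + down(1) + chickadee(3) = 5 (expected 7)
Line 3: shallow(2) + lake(1) + gathers(2) = 5 ✓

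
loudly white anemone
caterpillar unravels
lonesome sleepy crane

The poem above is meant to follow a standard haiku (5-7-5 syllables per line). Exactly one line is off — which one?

Line 1: loudly(2) + white(1) + anemone(4) = 7 (expected 5)
Line 2: caterpillar(4) + unravels(3) = 7 ✓
Line 3: lonesome(2) + sleepy(2) + crane(1) = 5 ✓

Line 1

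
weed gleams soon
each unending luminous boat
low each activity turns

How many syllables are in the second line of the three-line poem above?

8

The second line: each(1) + unending(3) + luminous(3) + boat(1) = 8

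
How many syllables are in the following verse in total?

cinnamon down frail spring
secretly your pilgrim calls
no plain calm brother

Line 1: cinnamon (3), down (1), frail (1), spring (1) → 6
Line 2: secretly (3), your (1), pilgrim (2), calls (1) → 7
Line 3: no (1), plain (1), calm (1), brother (2) → 5
Total: 6 + 7 + 5 = 18

18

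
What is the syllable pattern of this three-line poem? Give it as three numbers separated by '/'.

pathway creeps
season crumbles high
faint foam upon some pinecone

Line 1: "pathway creeps": 2+1 = 3
Line 2: "season crumbles high": 2+2+1 = 5
Line 3: "faint foam upon some pinecone": 1+1+2+1+2 = 7

3/5/7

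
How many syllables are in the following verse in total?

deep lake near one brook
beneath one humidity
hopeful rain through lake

17

Line 1: deep(1) + lake(1) + near(1) + one(1) + brook(1) = 5
Line 2: beneath(2) + one(1) + humidity(4) = 7
Line 3: hopeful(2) + rain(1) + through(1) + lake(1) = 5
Total: 5 + 7 + 5 = 17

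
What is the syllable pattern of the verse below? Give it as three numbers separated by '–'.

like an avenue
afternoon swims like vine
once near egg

Line 1: like(1) + an(1) + avenue(3) = 5
Line 2: afternoon(3) + swims(1) + like(1) + vine(1) = 6
Line 3: once(1) + near(1) + egg(1) = 3

5–6–3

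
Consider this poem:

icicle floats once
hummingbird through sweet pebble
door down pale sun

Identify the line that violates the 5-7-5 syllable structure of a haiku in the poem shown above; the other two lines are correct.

The third line

Line 1: "icicle floats once": 3+1+1 = 5 ✓
Line 2: "hummingbird through sweet pebble": 3+1+1+2 = 7 ✓
Line 3: "door down pale sun": 1+1+1+1 = 4 (expected 5)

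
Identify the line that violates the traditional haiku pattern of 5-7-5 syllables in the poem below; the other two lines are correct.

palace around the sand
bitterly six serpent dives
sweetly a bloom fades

Line 1: "palace around the sand": 2+2+1+1 = 6 (expected 5)
Line 2: "bitterly six serpent dives": 3+1+2+1 = 7 ✓
Line 3: "sweetly a bloom fades": 2+1+1+1 = 5 ✓

Line 1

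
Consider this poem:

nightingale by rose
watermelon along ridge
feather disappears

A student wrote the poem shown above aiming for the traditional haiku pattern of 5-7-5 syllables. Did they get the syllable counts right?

Yes

Line 1: "nightingale by rose": 3+1+1 = 5 ✓
Line 2: "watermelon along ridge": 4+2+1 = 7 ✓
Line 3: "feather disappears": 2+3 = 5 ✓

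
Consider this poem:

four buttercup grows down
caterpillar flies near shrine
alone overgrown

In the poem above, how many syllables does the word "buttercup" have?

3

"buttercup" has 3 syllables.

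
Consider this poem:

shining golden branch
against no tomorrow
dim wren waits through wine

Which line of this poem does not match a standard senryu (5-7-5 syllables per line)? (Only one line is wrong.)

Line 2

Line 1: shining(2) + golden(2) + branch(1) = 5 ✓
Line 2: against(2) + no(1) + tomorrow(3) = 6 (expected 7)
Line 3: dim(1) + wren(1) + waits(1) + through(1) + wine(1) = 5 ✓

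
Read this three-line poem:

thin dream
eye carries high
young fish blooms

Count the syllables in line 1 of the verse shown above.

2

Line 1: thin (1), dream (1) → 2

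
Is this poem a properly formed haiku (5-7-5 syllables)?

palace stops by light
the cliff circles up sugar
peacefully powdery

Line 1: "palace stops by light": 2+1+1+1 = 5 ✓
Line 2: "the cliff circles up sugar": 1+1+2+1+2 = 7 ✓
Line 3: "peacefully powdery": 3+3 = 6 (expected 5)

No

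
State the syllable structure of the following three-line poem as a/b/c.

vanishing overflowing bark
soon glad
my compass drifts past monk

Line 1: vanishing(3) + overflowing(4) + bark(1) = 8
Line 2: soon(1) + glad(1) = 2
Line 3: my(1) + compass(2) + drifts(1) + past(1) + monk(1) = 6

8/2/6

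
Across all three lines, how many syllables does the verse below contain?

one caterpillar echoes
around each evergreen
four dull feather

Line 1: one (1), caterpillar (4), echoes (2) → 7
Line 2: around (2), each (1), evergreen (3) → 6
Line 3: four (1), dull (1), feather (2) → 4
Total: 7 + 6 + 4 = 17

17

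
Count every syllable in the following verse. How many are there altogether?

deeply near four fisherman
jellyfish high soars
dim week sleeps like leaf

17

Line 1: deeply (2), near (1), four (1), fisherman (3) → 7
Line 2: jellyfish (3), high (1), soars (1) → 5
Line 3: dim (1), week (1), sleeps (1), like (1), leaf (1) → 5
Total: 7 + 5 + 5 = 17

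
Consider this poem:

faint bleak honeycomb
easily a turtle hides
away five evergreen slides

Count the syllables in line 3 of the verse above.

7

Line 3: away(2) + five(1) + evergreen(3) + slides(1) = 7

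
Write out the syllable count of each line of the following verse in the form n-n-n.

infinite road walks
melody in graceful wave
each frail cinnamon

Line 1: "infinite road walks": 3+1+1 = 5
Line 2: "melody in graceful wave": 3+1+2+1 = 7
Line 3: "each frail cinnamon": 1+1+3 = 5

5-7-5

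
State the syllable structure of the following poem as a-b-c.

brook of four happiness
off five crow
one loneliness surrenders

6-3-7

Line 1: brook (1), of (1), four (1), happiness (3) → 6
Line 2: off (1), five (1), crow (1) → 3
Line 3: one (1), loneliness (3), surrenders (3) → 7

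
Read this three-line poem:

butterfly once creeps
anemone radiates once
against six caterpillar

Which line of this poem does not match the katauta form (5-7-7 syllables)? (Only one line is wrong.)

Line 1: "butterfly once creeps": 3+1+1 = 5 ✓
Line 2: "anemone radiates once": 4+3+1 = 8 (expected 7)
Line 3: "against six caterpillar": 2+1+4 = 7 ✓

The second line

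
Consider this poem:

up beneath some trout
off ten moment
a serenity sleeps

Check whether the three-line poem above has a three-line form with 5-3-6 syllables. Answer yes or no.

Line 1: up (1), beneath (2), some (1), trout (1) → 5 ✓
Line 2: off (1), ten (1), moment (2) → 4 (expected 3)
Line 3: a (1), serenity (4), sleeps (1) → 6 ✓

No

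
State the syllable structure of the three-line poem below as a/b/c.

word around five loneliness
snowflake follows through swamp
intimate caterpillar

7/6/7

Line 1: word (1), around (2), five (1), loneliness (3) → 7
Line 2: snowflake (2), follows (2), through (1), swamp (1) → 6
Line 3: intimate (3), caterpillar (4) → 7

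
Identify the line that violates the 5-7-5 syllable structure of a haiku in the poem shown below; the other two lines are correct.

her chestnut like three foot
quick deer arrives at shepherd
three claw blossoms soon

Line 1: "her chestnut like three foot": 1+2+1+1+1 = 6 (expected 5)
Line 2: "quick deer arrives at shepherd": 1+1+2+1+2 = 7 ✓
Line 3: "three claw blossoms soon": 1+1+2+1 = 5 ✓

Line 1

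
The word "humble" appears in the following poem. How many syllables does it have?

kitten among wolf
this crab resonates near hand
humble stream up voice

2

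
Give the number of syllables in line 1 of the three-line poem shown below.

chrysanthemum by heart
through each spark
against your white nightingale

6

Line 1: chrysanthemum(4) + by(1) + heart(1) = 6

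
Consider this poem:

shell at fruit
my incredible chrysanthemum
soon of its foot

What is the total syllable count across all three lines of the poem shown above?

16

Line 1: shell (1), at (1), fruit (1) → 3
Line 2: my (1), incredible (4), chrysanthemum (4) → 9
Line 3: soon (1), of (1), its (1), foot (1) → 4
Total: 3 + 9 + 4 = 16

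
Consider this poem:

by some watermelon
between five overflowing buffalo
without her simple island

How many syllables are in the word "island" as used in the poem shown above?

"island" has 2 syllables.

2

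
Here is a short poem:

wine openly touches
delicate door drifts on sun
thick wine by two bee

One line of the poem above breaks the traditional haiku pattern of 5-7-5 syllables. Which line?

Line 1

Line 1: wine(1) + openly(3) + touches(2) = 6 (expected 5)
Line 2: delicate(3) + door(1) + drifts(1) + on(1) + sun(1) = 7 ✓
Line 3: thick(1) + wine(1) + by(1) + two(1) + bee(1) = 5 ✓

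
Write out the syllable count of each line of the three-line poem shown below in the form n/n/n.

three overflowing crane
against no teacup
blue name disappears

6/5/5

Line 1: three(1) + overflowing(4) + crane(1) = 6
Line 2: against(2) + no(1) + teacup(2) = 5
Line 3: blue(1) + name(1) + disappears(3) = 5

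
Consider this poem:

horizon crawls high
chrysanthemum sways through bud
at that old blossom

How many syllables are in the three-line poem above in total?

Line 1: horizon (3), crawls (1), high (1) → 5
Line 2: chrysanthemum (4), sways (1), through (1), bud (1) → 7
Line 3: at (1), that (1), old (1), blossom (2) → 5
Total: 5 + 7 + 5 = 17

17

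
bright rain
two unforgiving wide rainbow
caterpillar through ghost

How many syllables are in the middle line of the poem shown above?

The middle line: two(1) + unforgiving(4) + wide(1) + rainbow(2) = 8

8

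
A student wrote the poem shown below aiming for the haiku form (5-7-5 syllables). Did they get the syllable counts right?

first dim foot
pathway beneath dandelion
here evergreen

No

Line 1: first(1) + dim(1) + foot(1) = 3 (expected 5)
Line 2: pathway(2) + beneath(2) + dandelion(4) = 8 (expected 7)
Line 3: here(1) + evergreen(3) = 4 (expected 5)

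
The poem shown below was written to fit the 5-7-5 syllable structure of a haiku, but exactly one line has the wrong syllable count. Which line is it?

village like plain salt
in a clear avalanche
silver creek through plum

Line 1: village(2) + like(1) + plain(1) + salt(1) = 5 ✓
Line 2: in(1) + a(1) + clear(1) + avalanche(3) = 6 (expected 7)
Line 3: silver(2) + creek(1) + through(1) + plum(1) = 5 ✓

The second line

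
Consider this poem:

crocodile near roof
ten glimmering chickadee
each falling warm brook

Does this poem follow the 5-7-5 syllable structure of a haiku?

Yes

Line 1: crocodile (3), near (1), roof (1) → 5 ✓
Line 2: ten (1), glimmering (3), chickadee (3) → 7 ✓
Line 3: each (1), falling (2), warm (1), brook (1) → 5 ✓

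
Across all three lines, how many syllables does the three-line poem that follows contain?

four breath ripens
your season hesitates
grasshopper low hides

15

Line 1: four (1), breath (1), ripens (2) → 4
Line 2: your (1), season (2), hesitates (3) → 6
Line 3: grasshopper (3), low (1), hides (1) → 5
Total: 4 + 6 + 5 = 15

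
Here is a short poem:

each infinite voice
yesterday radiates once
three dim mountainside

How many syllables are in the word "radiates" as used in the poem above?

3

"radiates" has 3 syllables.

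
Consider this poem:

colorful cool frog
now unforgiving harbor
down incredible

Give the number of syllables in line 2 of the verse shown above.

7

Line 2: "now unforgiving harbor": 1+4+2 = 7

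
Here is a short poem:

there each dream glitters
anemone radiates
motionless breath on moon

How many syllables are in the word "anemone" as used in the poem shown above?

4

"anemone" has 4 syllables.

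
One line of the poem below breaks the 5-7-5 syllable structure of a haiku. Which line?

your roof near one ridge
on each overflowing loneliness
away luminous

Line 1: your(1) + roof(1) + near(1) + one(1) + ridge(1) = 5 ✓
Line 2: on(1) + each(1) + overflowing(4) + loneliness(3) = 9 (expected 7)
Line 3: away(2) + luminous(3) = 5 ✓

Line 2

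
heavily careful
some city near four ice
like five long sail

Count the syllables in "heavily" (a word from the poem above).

3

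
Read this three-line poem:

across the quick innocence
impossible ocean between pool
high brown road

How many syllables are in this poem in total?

19

Line 1: "across the quick innocence": 2+1+1+3 = 7
Line 2: "impossible ocean between pool": 4+2+2+1 = 9
Line 3: "high brown road": 1+1+1 = 3
Total: 7 + 9 + 3 = 19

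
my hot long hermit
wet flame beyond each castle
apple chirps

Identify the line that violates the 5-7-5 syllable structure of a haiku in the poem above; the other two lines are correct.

Line 1: my (1), hot (1), long (1), hermit (2) → 5 ✓
Line 2: wet (1), flame (1), beyond (2), each (1), castle (2) → 7 ✓
Line 3: apple (2), chirps (1) → 3 (expected 5)

Line 3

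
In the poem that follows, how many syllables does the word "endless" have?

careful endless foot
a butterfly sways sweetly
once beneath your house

2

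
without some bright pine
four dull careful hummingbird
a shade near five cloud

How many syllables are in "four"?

1

"four" has 1 syllable.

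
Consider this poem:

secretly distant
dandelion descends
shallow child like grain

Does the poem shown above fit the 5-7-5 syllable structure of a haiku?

Line 1: "secretly distant": 3+2 = 5 ✓
Line 2: "dandelion descends": 4+2 = 6 (expected 7)
Line 3: "shallow child like grain": 2+1+1+1 = 5 ✓

No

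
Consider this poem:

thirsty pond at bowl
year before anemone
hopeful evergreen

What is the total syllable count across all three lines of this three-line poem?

Line 1: thirsty(2) + pond(1) + at(1) + bowl(1) = 5
Line 2: year(1) + before(2) + anemone(4) = 7
Line 3: hopeful(2) + evergreen(3) = 5
Total: 5 + 7 + 5 = 17

17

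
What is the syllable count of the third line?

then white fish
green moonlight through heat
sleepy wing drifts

The third line: sleepy (2), wing (1), drifts (1) → 4

4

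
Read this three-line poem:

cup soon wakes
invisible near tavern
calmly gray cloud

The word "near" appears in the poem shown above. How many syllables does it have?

1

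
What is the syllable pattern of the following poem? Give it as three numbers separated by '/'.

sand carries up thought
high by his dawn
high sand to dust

Line 1: sand (1), carries (2), up (1), thought (1) → 5
Line 2: high (1), by (1), his (1), dawn (1) → 4
Line 3: high (1), sand (1), to (1), dust (1) → 4

5/4/4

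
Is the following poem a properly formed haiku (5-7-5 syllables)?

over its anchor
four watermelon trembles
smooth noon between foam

Yes

Line 1: over(2) + its(1) + anchor(2) = 5 ✓
Line 2: four(1) + watermelon(4) + trembles(2) = 7 ✓
Line 3: smooth(1) + noon(1) + between(2) + foam(1) = 5 ✓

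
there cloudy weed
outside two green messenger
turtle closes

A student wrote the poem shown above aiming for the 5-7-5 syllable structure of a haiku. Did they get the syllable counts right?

Line 1: "there cloudy weed": 1+2+1 = 4 (expected 5)
Line 2: "outside two green messenger": 2+1+1+3 = 7 ✓
Line 3: "turtle closes": 2+2 = 4 (expected 5)

No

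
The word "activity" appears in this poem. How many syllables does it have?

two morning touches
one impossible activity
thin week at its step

4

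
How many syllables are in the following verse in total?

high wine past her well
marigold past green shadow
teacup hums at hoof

Line 1: high (1), wine (1), past (1), her (1), well (1) → 5
Line 2: marigold (3), past (1), green (1), shadow (2) → 7
Line 3: teacup (2), hums (1), at (1), hoof (1) → 5
Total: 5 + 7 + 5 = 17

17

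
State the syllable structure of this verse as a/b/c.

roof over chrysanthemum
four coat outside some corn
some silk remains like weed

Line 1: roof(1) + over(2) + chrysanthemum(4) = 7
Line 2: four(1) + coat(1) + outside(2) + some(1) + corn(1) = 6
Line 3: some(1) + silk(1) + remains(2) + like(1) + weed(1) = 6

7/6/6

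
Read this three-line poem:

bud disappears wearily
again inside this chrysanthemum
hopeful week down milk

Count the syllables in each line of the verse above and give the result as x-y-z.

Line 1: "bud disappears wearily": 1+3+3 = 7
Line 2: "again inside this chrysanthemum": 2+2+1+4 = 9
Line 3: "hopeful week down milk": 2+1+1+1 = 5

7-9-5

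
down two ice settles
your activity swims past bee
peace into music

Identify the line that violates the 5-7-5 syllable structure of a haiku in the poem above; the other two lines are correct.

Line 1: down (1), two (1), ice (1), settles (2) → 5 ✓
Line 2: your (1), activity (4), swims (1), past (1), bee (1) → 8 (expected 7)
Line 3: peace (1), into (2), music (2) → 5 ✓

The second line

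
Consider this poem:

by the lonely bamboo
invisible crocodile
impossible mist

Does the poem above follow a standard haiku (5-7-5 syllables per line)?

Line 1: "by the lonely bamboo": 1+1+2+2 = 6 (expected 5)
Line 2: "invisible crocodile": 4+3 = 7 ✓
Line 3: "impossible mist": 4+1 = 5 ✓

No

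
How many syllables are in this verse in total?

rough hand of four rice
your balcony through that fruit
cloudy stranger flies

17

Line 1: rough (1), hand (1), of (1), four (1), rice (1) → 5
Line 2: your (1), balcony (3), through (1), that (1), fruit (1) → 7
Line 3: cloudy (2), stranger (2), flies (1) → 5
Total: 5 + 7 + 5 = 17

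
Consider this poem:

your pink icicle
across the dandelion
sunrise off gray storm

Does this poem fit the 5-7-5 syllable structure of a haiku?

Yes

Line 1: "your pink icicle": 1+1+3 = 5 ✓
Line 2: "across the dandelion": 2+1+4 = 7 ✓
Line 3: "sunrise off gray storm": 2+1+1+1 = 5 ✓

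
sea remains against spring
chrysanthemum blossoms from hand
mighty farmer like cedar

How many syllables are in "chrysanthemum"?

4

"chrysanthemum" has 4 syllables.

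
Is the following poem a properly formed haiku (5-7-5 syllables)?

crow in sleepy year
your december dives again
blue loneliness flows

Yes

Line 1: crow (1), in (1), sleepy (2), year (1) → 5 ✓
Line 2: your (1), december (3), dives (1), again (2) → 7 ✓
Line 3: blue (1), loneliness (3), flows (1) → 5 ✓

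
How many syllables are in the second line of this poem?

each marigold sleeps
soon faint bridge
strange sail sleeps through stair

The second line: soon(1) + faint(1) + bridge(1) = 3

3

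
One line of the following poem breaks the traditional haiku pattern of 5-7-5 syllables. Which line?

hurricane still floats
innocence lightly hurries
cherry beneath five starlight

Line 1: "hurricane still floats": 3+1+1 = 5 ✓
Line 2: "innocence lightly hurries": 3+2+2 = 7 ✓
Line 3: "cherry beneath five starlight": 2+2+1+2 = 7 (expected 5)

The third line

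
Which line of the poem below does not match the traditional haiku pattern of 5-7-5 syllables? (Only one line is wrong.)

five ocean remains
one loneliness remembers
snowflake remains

Line 3

Line 1: "five ocean remains": 1+2+2 = 5 ✓
Line 2: "one loneliness remembers": 1+3+3 = 7 ✓
Line 3: "snowflake remains": 2+2 = 4 (expected 5)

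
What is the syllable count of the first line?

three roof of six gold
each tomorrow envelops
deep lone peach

The first line: three(1) + roof(1) + of(1) + six(1) + gold(1) = 5

5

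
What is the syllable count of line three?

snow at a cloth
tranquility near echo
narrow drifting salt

Line three: "narrow drifting salt": 2+2+1 = 5

5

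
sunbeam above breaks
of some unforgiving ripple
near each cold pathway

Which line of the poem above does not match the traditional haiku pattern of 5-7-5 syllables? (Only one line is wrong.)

Line 1: sunbeam(2) + above(2) + breaks(1) = 5 ✓
Line 2: of(1) + some(1) + unforgiving(4) + ripple(2) = 8 (expected 7)
Line 3: near(1) + each(1) + cold(1) + pathway(2) = 5 ✓

The second line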